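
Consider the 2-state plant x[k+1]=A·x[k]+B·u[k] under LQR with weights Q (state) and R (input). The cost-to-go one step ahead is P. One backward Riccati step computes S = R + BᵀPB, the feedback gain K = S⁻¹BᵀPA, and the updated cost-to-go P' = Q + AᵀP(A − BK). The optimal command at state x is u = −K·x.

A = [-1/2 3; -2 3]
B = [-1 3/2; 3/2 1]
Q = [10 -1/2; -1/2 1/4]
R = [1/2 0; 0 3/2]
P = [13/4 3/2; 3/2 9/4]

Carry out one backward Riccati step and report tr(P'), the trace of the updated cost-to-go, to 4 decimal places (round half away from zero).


18.8069

BᵀP = [-1.0000 1.8750; 6.3750 4.5000]
S = R + BᵀPB = [1/2 0; 0 3/2] + [3.8125 0.3750; 0.3750 14.0625] = [4.3125 0.3750; 0.3750 15.5625]
BᵀPA = [-3.2500 2.6250; -12.1875 32.6250]
K = S⁻¹·BᵀPA = [-0.6870 0.4273; -0.7666 2.0861]
A−BK = [-0.0371 0.2982; -0.2030 0.2730]
AᵀP(A−BK) = [1.2372 -2.8121; -2.8121 7.3197]
P' = Q + AᵀP(A−BK) = [11.2372 -3.3121; -3.3121 7.5697]
tr(P') = 18.8069


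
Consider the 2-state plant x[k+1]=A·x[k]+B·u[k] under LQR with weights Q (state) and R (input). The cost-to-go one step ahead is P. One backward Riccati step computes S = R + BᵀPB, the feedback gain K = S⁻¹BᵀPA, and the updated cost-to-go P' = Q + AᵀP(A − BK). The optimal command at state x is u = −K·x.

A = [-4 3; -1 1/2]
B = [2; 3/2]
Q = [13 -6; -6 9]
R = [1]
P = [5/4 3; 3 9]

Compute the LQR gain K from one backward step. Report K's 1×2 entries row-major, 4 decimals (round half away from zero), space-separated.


-1.0734 0.6949

BᵀP = [7.0000 19.5000]
S = R + BᵀPB = [1] + [43.2500] = [44.2500]
BᵀPA = [-47.5000 30.7500]
K = S⁻¹·BᵀPA = [-1.0734 0.6949]
A−BK = [-1.8531 1.6102; 0.6102 -0.5424]
AᵀP(A−BK) = [2.0113 -1.4915; -1.4915 1.1314]
P' = Q + AᵀP(A−BK) = [15.0113 -7.4915; -7.4915 10.1314]
tr(P') = 25.1427


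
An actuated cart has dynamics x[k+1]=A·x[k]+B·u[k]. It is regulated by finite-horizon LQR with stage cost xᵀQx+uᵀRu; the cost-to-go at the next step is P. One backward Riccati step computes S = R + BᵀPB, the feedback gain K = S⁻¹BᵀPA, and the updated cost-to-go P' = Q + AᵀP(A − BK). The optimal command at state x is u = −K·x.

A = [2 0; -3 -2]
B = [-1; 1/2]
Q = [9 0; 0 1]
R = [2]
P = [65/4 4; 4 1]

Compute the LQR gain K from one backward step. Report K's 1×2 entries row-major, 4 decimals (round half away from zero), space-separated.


BᵀP = [-14.2500 -3.5000]
S = R + BᵀPB = [2] + [12.5000] = [14.5000]
BᵀPA = [-18.0000 7.0000]
K = S⁻¹·BᵀPA = [-1.2414 0.4828]
A−BK = [0.7586 0.4828; -2.3793 -2.2414]
AᵀP(A−BK) = [3.6552 -1.3103; -1.3103 0.6207]
P' = Q + AᵀP(A−BK) = [12.6552 -1.3103; -1.3103 1.6207]
tr(P') = 14.2759

-1.2414 0.4828


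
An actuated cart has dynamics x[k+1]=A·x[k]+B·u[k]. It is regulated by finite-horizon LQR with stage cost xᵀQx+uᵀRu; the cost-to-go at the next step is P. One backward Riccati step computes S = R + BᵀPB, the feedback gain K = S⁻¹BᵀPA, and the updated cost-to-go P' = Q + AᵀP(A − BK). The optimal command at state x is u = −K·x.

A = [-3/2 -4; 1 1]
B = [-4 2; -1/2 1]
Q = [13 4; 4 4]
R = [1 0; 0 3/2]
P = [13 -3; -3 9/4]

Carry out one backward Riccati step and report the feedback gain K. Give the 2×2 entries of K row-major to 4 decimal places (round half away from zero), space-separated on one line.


BᵀP = [-50.5000 10.8750; 23.0000 -3.7500]
S = R + BᵀPB = [1 0; 0 3/2] + [196.5625 -90.1250; -90.1250 42.2500] = [197.5625 -90.1250; -90.1250 43.7500]
BᵀPA = [86.6250 212.8750; -38.2500 -95.7500]
K = S⁻¹·BᵀPA = [0.6577 1.3129; 0.4806 0.5160]
A−BK = [0.1696 0.2196; 0.8483 1.1405]
AᵀP(A−BK) = [1.9087 2.7572; 2.7572 4.1738]
P' = Q + AᵀP(A−BK) = [14.9087 6.7572; 6.7572 8.1738]
tr(P') = 23.0825

0.6577 1.3129 0.4806 0.5160


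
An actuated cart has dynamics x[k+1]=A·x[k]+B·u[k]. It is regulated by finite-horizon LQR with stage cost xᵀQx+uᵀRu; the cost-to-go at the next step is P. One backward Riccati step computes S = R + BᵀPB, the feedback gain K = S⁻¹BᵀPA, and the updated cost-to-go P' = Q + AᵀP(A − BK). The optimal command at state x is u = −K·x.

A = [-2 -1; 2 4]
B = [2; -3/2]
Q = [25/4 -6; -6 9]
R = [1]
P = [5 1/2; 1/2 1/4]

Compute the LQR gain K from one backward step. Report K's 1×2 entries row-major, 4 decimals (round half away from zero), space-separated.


BᵀP = [9.2500 0.6250]
S = R + BᵀPB = [1] + [17.5625] = [18.5625]
BᵀPA = [-17.2500 -6.7500]
K = S⁻¹·BᵀPA = [-0.9293 -0.3636]
A−BK = [-0.1414 -0.2727; 0.6061 3.4545]
AᵀP(A−BK) = [0.9697 0.7273; 0.7273 2.5455]
P' = Q + AᵀP(A−BK) = [7.2197 -5.2727; -5.2727 11.5455]
tr(P') = 18.7652

-0.9293 -0.3636


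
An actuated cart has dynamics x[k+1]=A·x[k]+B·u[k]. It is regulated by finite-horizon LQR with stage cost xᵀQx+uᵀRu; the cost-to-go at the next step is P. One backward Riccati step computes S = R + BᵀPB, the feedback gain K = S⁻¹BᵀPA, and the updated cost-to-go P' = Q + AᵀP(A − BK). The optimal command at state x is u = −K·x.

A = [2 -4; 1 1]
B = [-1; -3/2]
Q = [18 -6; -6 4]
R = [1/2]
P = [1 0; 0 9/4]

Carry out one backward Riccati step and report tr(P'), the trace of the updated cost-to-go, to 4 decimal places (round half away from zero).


42.0381

BᵀP = [-1.0000 -3.3750]
S = R + BᵀPB = [1/2] + [6.0625] = [6.5625]
BᵀPA = [-5.3750 0.6250]
K = S⁻¹·BᵀPA = [-0.8190 0.0952]
A−BK = [1.1810 -3.9048; -0.2286 1.1429]
AᵀP(A−BK) = [1.8476 -5.2381; -5.2381 18.1905]
P' = Q + AᵀP(A−BK) = [19.8476 -11.2381; -11.2381 22.1905]
tr(P') = 42.0381


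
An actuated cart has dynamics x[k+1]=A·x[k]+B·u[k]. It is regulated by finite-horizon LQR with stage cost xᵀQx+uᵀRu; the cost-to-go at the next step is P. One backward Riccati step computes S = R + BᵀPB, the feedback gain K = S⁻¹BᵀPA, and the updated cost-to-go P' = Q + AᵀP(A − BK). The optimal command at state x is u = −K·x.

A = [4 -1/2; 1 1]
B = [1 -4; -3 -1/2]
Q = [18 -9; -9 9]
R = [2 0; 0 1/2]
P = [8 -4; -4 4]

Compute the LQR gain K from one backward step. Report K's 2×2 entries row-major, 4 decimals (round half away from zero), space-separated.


-0.1333 -0.3126 -1.0185 0.0572

BᵀP = [20.0000 -16.0000; -30.0000 14.0000]
S = R + BᵀPB = [2 0; 0 1/2] + [68.0000 -72.0000; -72.0000 113.0000] = [70.0000 -72.0000; -72.0000 113.5000]
BᵀPA = [64.0000 -26.0000; -106.0000 29.0000]
K = S⁻¹·BᵀPA = [-0.1333 -0.3126; -1.0185 0.0572]
A−BK = [0.0594 0.0415; 0.0909 0.0909]
AᵀP(A−BK) = [0.5723 0.0703; 0.0703 0.2137]
P' = Q + AᵀP(A−BK) = [18.5723 -8.9297; -8.9297 9.2137]
tr(P') = 27.7859


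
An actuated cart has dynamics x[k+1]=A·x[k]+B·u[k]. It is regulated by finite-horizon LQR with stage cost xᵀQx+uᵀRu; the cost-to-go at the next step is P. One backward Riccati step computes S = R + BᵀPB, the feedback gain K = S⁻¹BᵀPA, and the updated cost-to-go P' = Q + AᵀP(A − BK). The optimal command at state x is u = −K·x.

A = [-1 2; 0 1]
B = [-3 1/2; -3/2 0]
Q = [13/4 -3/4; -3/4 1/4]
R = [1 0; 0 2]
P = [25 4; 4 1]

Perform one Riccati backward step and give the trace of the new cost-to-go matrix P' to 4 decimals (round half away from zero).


BᵀP = [-81.0000 -13.5000; 12.5000 2.0000]
S = R + BᵀPB = [1 0; 0 2] + [263.2500 -40.5000; -40.5000 6.2500] = [264.2500 -40.5000; -40.5000 8.2500]
BᵀPA = [81.0000 -175.5000; -12.5000 27.0000]
K = S⁻¹·BᵀPA = [0.3001 -0.6565; -0.0419 0.0500]
A−BK = [-0.0787 0.0056; 0.4502 0.0153]
AᵀP(A−BK) = [0.1677 -0.2001; -0.2001 0.4377]
P' = Q + AᵀP(A−BK) = [3.4177 -0.9501; -0.9501 0.6877]
tr(P') = 4.1053

4.1053


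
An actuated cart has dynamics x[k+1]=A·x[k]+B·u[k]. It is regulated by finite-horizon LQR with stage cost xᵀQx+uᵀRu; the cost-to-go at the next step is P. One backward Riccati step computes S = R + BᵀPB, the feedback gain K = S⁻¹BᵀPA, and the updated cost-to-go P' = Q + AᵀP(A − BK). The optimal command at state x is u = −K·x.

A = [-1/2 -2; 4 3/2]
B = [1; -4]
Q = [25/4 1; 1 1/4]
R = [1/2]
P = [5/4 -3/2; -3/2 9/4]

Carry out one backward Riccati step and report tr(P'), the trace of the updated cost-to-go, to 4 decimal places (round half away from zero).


7.6398

BᵀP = [7.2500 -10.5000]
S = R + BᵀPB = [1/2] + [49.2500] = [49.7500]
BᵀPA = [-45.6250 -30.2500]
K = S⁻¹·BᵀPA = [-0.9171 -0.6080]
A−BK = [0.4171 -1.3920; 0.3317 -0.9322]
AᵀP(A−BK) = [0.4705 0.1332; 0.1332 0.6693]
P' = Q + AᵀP(A−BK) = [6.7205 1.1332; 1.1332 0.9193]
tr(P') = 7.6398


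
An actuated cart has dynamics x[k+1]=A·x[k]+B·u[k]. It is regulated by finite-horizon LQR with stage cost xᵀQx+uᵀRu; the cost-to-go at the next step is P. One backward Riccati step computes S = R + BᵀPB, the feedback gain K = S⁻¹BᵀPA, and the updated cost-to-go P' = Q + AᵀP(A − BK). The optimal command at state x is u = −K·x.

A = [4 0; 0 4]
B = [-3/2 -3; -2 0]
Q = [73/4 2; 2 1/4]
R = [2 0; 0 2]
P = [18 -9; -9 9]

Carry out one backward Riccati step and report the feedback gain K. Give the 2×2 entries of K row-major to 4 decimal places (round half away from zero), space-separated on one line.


-0.0219 -1.7841 -1.3135 0.9523

BᵀP = [-9.0000 -4.5000; -54.0000 27.0000]
S = R + BᵀPB = [2 0; 0 2] + [22.5000 27.0000; 27.0000 162.0000] = [24.5000 27.0000; 27.0000 164.0000]
BᵀPA = [-36.0000 -18.0000; -216.0000 108.0000]
K = S⁻¹·BᵀPA = [-0.0219 -1.7841; -1.3135 0.9523]
A−BK = [0.0268 0.1806; -0.0438 0.4317]
AᵀP(A−BK) = [3.5026 -2.5394; -2.5394 9.0410]
P' = Q + AᵀP(A−BK) = [21.7526 -0.5394; -0.5394 9.2910]
tr(P') = 31.0436


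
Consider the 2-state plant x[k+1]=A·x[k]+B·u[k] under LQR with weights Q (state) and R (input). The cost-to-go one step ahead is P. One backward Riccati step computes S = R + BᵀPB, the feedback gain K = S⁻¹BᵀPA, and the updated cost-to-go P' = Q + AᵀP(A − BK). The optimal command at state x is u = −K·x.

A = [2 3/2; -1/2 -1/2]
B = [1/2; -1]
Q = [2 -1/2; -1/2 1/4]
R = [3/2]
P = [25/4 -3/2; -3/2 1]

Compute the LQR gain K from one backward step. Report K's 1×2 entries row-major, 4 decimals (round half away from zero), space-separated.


1.8202 1.4045

BᵀP = [4.6250 -1.7500]
S = R + BᵀPB = [3/2] + [4.0625] = [5.5625]
BᵀPA = [10.1250 7.8125]
K = S⁻¹·BᵀPA = [1.8202 1.4045]
A−BK = [1.0899 0.7978; 1.3202 0.9045]
AᵀP(A−BK) = [9.8202 7.4045; 7.4045 5.5899]
P' = Q + AᵀP(A−BK) = [11.8202 6.9045; 6.9045 5.8399]
tr(P') = 17.6601


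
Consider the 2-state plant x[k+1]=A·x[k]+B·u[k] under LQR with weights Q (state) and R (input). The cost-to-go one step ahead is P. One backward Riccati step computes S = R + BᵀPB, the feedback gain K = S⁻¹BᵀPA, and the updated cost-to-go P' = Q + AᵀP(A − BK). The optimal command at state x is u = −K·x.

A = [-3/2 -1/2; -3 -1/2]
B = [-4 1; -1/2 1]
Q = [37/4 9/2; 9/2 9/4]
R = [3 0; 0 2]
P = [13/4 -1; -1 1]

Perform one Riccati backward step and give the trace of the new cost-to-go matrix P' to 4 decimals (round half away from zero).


BᵀP = [-12.5000 3.5000; 2.2500 0.0000]
S = R + BᵀPB = [3 0; 0 2] + [48.2500 -9.0000; -9.0000 2.2500] = [51.2500 -9.0000; -9.0000 4.2500]
BᵀPA = [8.2500 4.5000; -3.3750 -1.1250]
K = S⁻¹·BᵀPA = [0.0343 0.0658; -0.7216 -0.1254]
A−BK = [-0.6414 -0.1115; -2.2613 -0.3417]
AᵀP(A−BK) = [4.5946 0.7216; 0.7216 0.1254]
P' = Q + AᵀP(A−BK) = [13.8446 5.2216; 5.2216 2.3754]
tr(P') = 16.2200

16.2200


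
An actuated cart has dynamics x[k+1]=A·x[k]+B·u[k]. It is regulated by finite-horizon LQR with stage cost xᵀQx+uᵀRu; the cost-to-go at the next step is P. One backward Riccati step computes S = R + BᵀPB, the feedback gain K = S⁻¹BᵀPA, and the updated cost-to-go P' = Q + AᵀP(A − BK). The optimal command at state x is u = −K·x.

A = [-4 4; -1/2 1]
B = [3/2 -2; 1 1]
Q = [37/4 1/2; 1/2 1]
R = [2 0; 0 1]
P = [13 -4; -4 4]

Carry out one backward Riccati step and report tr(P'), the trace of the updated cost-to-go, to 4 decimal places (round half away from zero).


19.6923

BᵀP = [15.5000 -2.0000; -30.0000 12.0000]
S = R + BᵀPB = [2 0; 0 1] + [21.2500 -33.0000; -33.0000 72.0000] = [23.2500 -33.0000; -33.0000 73.0000]
BᵀPA = [-61.0000 60.0000; 114.0000 -108.0000]
K = S⁻¹·BᵀPA = [-1.1360 1.3416; 1.0481 -0.8730]
A−BK = [-0.1998 0.2417; -0.4120 0.5314]
AᵀP(A−BK) = [4.2191 -4.6436; -4.6436 5.2232]
P' = Q + AᵀP(A−BK) = [13.4691 -4.1436; -4.1436 6.2232]
tr(P') = 19.6923


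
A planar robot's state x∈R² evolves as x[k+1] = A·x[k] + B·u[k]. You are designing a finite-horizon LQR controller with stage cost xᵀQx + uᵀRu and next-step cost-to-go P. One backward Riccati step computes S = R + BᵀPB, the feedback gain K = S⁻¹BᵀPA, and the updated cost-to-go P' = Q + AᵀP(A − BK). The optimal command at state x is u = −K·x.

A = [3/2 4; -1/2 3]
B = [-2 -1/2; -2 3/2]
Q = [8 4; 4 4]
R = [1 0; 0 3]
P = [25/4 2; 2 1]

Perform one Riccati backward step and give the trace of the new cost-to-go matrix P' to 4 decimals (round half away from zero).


16.4362

BᵀP = [-16.5000 -6.0000; -0.1250 0.5000]
S = R + BᵀPB = [1 0; 0 3] + [45.0000 -0.7500; -0.7500 0.8125] = [46.0000 -0.7500; -0.7500 3.8125]
BᵀPA = [-21.7500 -84.0000; -0.4375 1.0000]
K = S⁻¹·BᵀPA = [-0.4762 -1.8277; -0.2084 -0.0972]
A−BK = [0.4433 0.2960; -1.1398 -0.5095]
AᵀP(A−BK) = [0.8634 1.2056; 1.2056 3.5728]
P' = Q + AᵀP(A−BK) = [8.8634 5.2056; 5.2056 7.5728]
tr(P') = 16.4362


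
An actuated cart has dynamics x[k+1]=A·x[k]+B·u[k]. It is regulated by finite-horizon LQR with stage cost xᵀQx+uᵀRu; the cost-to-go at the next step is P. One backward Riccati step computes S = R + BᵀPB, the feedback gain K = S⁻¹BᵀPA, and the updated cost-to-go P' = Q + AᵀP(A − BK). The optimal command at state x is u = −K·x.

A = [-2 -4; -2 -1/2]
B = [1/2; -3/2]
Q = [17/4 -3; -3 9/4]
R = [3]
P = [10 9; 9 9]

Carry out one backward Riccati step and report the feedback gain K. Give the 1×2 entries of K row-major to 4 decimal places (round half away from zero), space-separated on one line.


BᵀP = [-8.5000 -9.0000]
S = R + BᵀPB = [3] + [9.2500] = [12.2500]
BᵀPA = [35.0000 38.5000]
K = S⁻¹·BᵀPA = [2.8571 3.1429]
A−BK = [-3.4286 -5.5714; 2.2857 4.2143]
AᵀP(A−BK) = [48.0000 60.0000; 60.0000 77.2500]
P' = Q + AᵀP(A−BK) = [52.2500 57.0000; 57.0000 79.5000]
tr(P') = 131.7500

2.8571 3.1429


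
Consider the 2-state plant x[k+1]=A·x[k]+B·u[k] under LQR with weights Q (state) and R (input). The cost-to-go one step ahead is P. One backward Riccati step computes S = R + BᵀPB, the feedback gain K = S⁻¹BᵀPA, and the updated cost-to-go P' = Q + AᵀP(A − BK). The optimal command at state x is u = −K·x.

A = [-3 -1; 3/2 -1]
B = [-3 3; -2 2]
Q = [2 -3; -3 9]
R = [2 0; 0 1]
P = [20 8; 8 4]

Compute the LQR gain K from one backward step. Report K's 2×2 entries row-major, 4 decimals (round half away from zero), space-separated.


BᵀP = [-76.0000 -32.0000; 76.0000 32.0000]
S = R + BᵀPB = [2 0; 0 1] + [292.0000 -292.0000; -292.0000 292.0000] = [294.0000 -292.0000; -292.0000 293.0000]
BᵀPA = [180.0000 108.0000; -180.0000 -108.0000]
K = S⁻¹·BᵀPA = [0.2050 0.1230; -0.4100 -0.2460]
A−BK = [-1.1549 0.1071; 2.7301 -0.2620]
AᵀP(A−BK) = [6.2938 -0.4237; -0.4237 0.1458]
P' = Q + AᵀP(A−BK) = [8.2938 -3.4237; -3.4237 9.1458]
tr(P') = 17.4396

0.2050 0.1230 -0.4100 -0.2460


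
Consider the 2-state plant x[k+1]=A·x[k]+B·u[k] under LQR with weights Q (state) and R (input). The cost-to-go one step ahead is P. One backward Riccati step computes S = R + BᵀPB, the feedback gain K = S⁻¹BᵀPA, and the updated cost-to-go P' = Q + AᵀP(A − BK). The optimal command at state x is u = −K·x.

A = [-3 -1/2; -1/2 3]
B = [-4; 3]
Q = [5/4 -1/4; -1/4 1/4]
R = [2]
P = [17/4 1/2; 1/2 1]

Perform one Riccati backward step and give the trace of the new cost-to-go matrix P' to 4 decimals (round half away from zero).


16.7556

BᵀP = [-15.5000 1.0000]
S = R + BᵀPB = [2] + [65.0000] = [67.0000]
BᵀPA = [46.0000 10.7500]
K = S⁻¹·BᵀPA = [0.6866 0.1604]
A−BK = [-0.2537 0.1418; -2.5597 2.5187]
AᵀP(A−BK) = [8.4179 -6.8806; -6.8806 6.8377]
P' = Q + AᵀP(A−BK) = [9.6679 -7.1306; -7.1306 7.0877]
tr(P') = 16.7556


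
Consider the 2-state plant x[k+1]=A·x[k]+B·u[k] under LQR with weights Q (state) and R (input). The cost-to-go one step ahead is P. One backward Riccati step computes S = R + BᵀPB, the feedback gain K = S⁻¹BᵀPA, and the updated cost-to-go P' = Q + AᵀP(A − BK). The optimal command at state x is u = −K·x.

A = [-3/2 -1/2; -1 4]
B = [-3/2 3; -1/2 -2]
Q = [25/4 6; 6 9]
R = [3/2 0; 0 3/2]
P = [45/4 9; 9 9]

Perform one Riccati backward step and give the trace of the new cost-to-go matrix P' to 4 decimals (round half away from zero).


27.5327

BᵀP = [-21.3750 -18.0000; 15.7500 9.0000]
S = R + BᵀPB = [3/2 0; 0 3/2] + [41.0625 -28.1250; -28.1250 29.2500] = [42.5625 -28.1250; -28.1250 30.7500]
BᵀPA = [50.0625 -61.3125; -32.6250 28.1250]
K = S⁻¹·BᵀPA = [1.2010 -2.1135; 0.0375 -1.0185]
A−BK = [0.1890 -0.6149; -0.3246 0.9063]
AᵀP(A−BK) = [2.4113 -4.4817; -4.4817 9.8714]
P' = Q + AᵀP(A−BK) = [8.6613 1.5183; 1.5183 18.8714]
tr(P') = 27.5327


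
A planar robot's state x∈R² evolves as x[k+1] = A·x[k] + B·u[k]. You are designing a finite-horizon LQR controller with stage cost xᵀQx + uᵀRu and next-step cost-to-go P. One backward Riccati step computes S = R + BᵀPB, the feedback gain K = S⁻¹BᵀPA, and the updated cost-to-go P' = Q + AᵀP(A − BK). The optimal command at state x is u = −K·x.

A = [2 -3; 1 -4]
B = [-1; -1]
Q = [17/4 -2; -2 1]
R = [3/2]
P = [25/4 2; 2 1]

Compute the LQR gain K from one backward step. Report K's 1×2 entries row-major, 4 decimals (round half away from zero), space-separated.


BᵀP = [-8.2500 -3.0000]
S = R + BᵀPB = [3/2] + [11.2500] = [12.7500]
BᵀPA = [-19.5000 36.7500]
K = S⁻¹·BᵀPA = [-1.5294 2.8824]
A−BK = [0.4706 -0.1176; -0.5294 -1.1176]
AᵀP(A−BK) = [4.1765 -7.2941; -7.2941 14.3235]
P' = Q + AᵀP(A−BK) = [8.4265 -9.2941; -9.2941 15.3235]
tr(P') = 23.7500

-1.5294 2.8824


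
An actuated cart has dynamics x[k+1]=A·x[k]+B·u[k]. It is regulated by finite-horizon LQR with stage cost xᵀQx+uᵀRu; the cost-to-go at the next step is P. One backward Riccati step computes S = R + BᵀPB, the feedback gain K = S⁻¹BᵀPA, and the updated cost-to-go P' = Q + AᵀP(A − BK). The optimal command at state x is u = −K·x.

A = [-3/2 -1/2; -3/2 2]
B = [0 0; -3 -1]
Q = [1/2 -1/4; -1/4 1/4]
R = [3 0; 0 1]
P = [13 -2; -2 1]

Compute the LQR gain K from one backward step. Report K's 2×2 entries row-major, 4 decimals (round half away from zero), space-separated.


BᵀP = [6.0000 -3.0000; 2.0000 -1.0000]
S = R + BᵀPB = [3 0; 0 1] + [9.0000 3.0000; 3.0000 1.0000] = [12.0000 3.0000; 3.0000 2.0000]
BᵀPA = [-4.5000 -9.0000; -1.5000 -3.0000]
K = S⁻¹·BᵀPA = [-0.3000 -0.6000; -0.3000 -0.6000]
A−BK = [-1.5000 -0.5000; -2.7000 -0.4000]
AᵀP(A−BK) = [20.7000 7.6500; 7.6500 4.0500]
P' = Q + AᵀP(A−BK) = [21.2000 7.4000; 7.4000 4.3000]
tr(P') = 25.5000

-0.3000 -0.6000 -0.3000 -0.6000


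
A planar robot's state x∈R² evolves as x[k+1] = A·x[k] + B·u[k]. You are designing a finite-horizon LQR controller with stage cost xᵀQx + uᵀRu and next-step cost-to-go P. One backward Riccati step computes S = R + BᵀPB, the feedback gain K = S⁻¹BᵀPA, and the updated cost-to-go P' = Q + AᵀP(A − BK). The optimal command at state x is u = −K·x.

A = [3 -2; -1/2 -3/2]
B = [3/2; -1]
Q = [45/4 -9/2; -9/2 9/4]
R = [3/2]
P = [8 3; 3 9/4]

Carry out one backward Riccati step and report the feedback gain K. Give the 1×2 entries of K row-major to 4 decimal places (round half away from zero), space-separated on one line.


BᵀP = [9.0000 2.2500]
S = R + BᵀPB = [3/2] + [11.2500] = [12.7500]
BᵀPA = [25.8750 -21.3750]
K = S⁻¹·BᵀPA = [2.0294 -1.6765]
A−BK = [-0.0441 0.5147; 1.5294 -3.1765]
AᵀP(A−BK) = [11.0515 -13.4338; -13.4338 19.2279]
P' = Q + AᵀP(A−BK) = [22.3015 -17.9338; -17.9338 21.4779]
tr(P') = 43.7794

2.0294 -1.6765


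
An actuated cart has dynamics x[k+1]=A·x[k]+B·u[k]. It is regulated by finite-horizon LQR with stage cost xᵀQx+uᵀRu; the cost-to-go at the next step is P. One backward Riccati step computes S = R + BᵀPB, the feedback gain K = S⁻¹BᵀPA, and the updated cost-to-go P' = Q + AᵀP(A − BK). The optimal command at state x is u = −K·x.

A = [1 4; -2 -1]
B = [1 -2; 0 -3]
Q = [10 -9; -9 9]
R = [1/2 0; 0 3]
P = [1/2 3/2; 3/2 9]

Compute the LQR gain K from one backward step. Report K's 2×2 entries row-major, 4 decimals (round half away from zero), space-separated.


0.5390 1.3017 0.5525 0.1458

BᵀP = [0.5000 1.5000; -5.5000 -30.0000]
S = R + BᵀPB = [1/2 0; 0 3] + [0.5000 -5.5000; -5.5000 101.0000] = [1.0000 -5.5000; -5.5000 104.0000]
BᵀPA = [-2.5000 0.5000; 54.5000 8.0000]
K = S⁻¹·BᵀPA = [0.5390 1.3017; 0.5525 0.1458]
A−BK = [1.5661 2.9898; -0.3424 -0.5627]
AᵀP(A−BK) = [1.7339 1.8102; 1.8102 3.1831]
P' = Q + AᵀP(A−BK) = [11.7339 -7.1898; -7.1898 12.1831]
tr(P') = 23.9169


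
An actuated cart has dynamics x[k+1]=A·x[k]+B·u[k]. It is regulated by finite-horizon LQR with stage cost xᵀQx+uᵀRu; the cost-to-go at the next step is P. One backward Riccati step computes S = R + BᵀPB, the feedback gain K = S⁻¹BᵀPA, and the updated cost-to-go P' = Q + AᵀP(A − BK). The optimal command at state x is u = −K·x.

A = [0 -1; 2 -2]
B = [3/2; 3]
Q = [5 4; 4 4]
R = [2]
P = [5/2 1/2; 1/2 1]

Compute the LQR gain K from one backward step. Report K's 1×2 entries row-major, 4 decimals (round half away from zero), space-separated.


0.3550 -0.6036

BᵀP = [5.2500 3.7500]
S = R + BᵀPB = [2] + [19.1250] = [21.1250]
BᵀPA = [7.5000 -12.7500]
K = S⁻¹·BᵀPA = [0.3550 -0.6036]
A−BK = [-0.5325 -0.0947; 0.9349 -0.1893]
AᵀP(A−BK) = [1.3373 -0.4734; -0.4734 0.8047]
P' = Q + AᵀP(A−BK) = [6.3373 3.5266; 3.5266 4.8047]
tr(P') = 11.1420


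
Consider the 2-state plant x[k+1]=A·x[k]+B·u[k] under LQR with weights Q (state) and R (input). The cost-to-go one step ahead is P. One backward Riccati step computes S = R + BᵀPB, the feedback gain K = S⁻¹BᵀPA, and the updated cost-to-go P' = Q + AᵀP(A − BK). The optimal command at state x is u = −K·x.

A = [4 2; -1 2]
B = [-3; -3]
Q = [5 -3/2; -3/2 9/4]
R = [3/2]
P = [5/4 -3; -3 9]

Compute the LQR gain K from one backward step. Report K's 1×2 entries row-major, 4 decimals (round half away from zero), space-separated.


BᵀP = [5.2500 -18.0000]
S = R + BᵀPB = [3/2] + [38.2500] = [39.7500]
BᵀPA = [39.0000 -25.5000]
K = S⁻¹·BᵀPA = [0.9811 -0.6415]
A−BK = [6.9434 0.0755; 1.9434 0.0755]
AᵀP(A−BK) = [14.7358 -0.9811; -0.9811 0.6415]
P' = Q + AᵀP(A−BK) = [19.7358 -2.4811; -2.4811 2.8915]
tr(P') = 22.6274

0.9811 -0.6415


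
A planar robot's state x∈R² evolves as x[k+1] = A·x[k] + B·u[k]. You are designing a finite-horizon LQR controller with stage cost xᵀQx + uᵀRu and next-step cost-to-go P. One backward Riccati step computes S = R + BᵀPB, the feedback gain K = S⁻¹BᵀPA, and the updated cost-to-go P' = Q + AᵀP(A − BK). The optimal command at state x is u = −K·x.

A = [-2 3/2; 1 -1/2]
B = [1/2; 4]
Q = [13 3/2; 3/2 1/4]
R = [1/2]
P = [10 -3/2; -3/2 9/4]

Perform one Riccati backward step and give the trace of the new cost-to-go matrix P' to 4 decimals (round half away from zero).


BᵀP = [-1.0000 8.2500]
S = R + BᵀPB = [1/2] + [32.5000] = [33.0000]
BᵀPA = [10.2500 -5.6250]
K = S⁻¹·BᵀPA = [0.3106 -0.1705]
A−BK = [-2.1553 1.5852; -0.2424 0.1818]
AᵀP(A−BK) = [45.0663 -33.1278; -33.1278 24.3537]
P' = Q + AᵀP(A−BK) = [58.0663 -31.6278; -31.6278 24.6037]
tr(P') = 82.6700

82.6700


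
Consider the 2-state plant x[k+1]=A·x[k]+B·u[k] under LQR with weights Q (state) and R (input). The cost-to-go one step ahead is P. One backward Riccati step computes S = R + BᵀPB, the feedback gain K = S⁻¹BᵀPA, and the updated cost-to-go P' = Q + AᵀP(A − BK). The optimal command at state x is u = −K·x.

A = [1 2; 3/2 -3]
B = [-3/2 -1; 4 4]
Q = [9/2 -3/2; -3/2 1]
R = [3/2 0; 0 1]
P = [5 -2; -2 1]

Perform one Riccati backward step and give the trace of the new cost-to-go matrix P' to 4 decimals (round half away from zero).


BᵀP = [-15.5000 7.0000; -13.0000 6.0000]
S = R + BᵀPB = [3/2 0; 0 1] + [51.2500 43.5000; 43.5000 37.0000] = [52.7500 43.5000; 43.5000 38.0000]
BᵀPA = [-5.0000 -52.0000; -4.0000 -44.0000]
K = S⁻¹·BᵀPA = [-0.1425 -0.5523; 0.0579 -0.5256]
A−BK = [0.8441 0.6459; 1.8385 1.3118]
AᵀP(A−BK) = [0.7689 0.6359; 0.6359 1.1514]
P' = Q + AᵀP(A−BK) = [5.2689 -0.8641; -0.8641 2.1514]
tr(P') = 7.4204

7.4204


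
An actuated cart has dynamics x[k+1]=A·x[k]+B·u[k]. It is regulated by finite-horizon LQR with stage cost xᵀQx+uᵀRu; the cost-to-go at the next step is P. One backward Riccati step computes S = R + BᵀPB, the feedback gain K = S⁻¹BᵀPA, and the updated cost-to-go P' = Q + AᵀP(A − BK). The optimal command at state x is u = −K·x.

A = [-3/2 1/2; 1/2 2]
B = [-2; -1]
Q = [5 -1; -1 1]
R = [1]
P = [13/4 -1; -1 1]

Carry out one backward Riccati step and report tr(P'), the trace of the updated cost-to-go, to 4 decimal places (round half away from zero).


BᵀP = [-5.5000 1.0000]
S = R + BᵀPB = [1] + [10.0000] = [11.0000]
BᵀPA = [8.7500 -0.7500]
K = S⁻¹·BᵀPA = [0.7955 -0.0682]
A−BK = [0.0909 0.3636; 1.2955 1.9318]
AᵀP(A−BK) = [2.1023 1.9091; 1.9091 2.7614]
P' = Q + AᵀP(A−BK) = [7.1023 0.9091; 0.9091 3.7614]
tr(P') = 10.8636

10.8636


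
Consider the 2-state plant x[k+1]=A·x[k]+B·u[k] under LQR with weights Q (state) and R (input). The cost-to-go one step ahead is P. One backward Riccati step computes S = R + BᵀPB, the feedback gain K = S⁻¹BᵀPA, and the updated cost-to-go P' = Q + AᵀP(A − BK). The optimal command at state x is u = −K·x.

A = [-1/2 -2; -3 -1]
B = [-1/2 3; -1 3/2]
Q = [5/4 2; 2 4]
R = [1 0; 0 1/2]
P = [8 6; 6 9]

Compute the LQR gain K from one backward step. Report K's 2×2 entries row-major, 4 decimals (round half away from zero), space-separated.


BᵀP = [-10.0000 -12.0000; 33.0000 31.5000]
S = R + BᵀPB = [1 0; 0 1/2] + [17.0000 -48.0000; -48.0000 146.2500] = [18.0000 -48.0000; -48.0000 146.7500]
BᵀPA = [41.0000 32.0000; -111.0000 -97.5000]
K = S⁻¹·BᵀPA = [2.0407 0.0474; -0.0889 -0.6489]
A−BK = [0.7870 -0.0296; -0.8259 0.0207]
AᵀP(A−BK) = [7.4630 0.0296; 0.0296 0.2163]
P' = Q + AᵀP(A−BK) = [8.7130 2.0296; 2.0296 4.2163]
tr(P') = 12.9293

2.0407 0.0474 -0.0889 -0.6489


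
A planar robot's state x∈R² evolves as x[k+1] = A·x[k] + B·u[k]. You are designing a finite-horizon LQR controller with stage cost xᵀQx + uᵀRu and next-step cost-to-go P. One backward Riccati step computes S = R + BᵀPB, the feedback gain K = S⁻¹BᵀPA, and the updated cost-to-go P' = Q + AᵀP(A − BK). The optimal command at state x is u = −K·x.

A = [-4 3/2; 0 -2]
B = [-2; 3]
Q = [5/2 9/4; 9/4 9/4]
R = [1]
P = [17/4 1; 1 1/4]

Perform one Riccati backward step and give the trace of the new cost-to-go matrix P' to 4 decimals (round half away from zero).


14.6383

BᵀP = [-5.5000 -1.2500]
S = R + BᵀPB = [1] + [7.2500] = [8.2500]
BᵀPA = [22.0000 -5.7500]
K = S⁻¹·BᵀPA = [2.6667 -0.6970]
A−BK = [1.3333 0.1061; -8.0000 0.0909]
AᵀP(A−BK) = [9.3333 -2.1667; -2.1667 0.5549]
P' = Q + AᵀP(A−BK) = [11.8333 0.0833; 0.0833 2.8049]
tr(P') = 14.6383


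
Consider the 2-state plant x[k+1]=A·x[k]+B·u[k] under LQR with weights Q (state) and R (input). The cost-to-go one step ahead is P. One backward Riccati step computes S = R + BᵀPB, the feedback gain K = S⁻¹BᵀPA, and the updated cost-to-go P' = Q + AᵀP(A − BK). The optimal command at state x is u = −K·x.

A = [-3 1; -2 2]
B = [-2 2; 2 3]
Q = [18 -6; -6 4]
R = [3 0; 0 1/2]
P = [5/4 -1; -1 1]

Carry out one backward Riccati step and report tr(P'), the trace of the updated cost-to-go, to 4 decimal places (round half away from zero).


BᵀP = [-4.5000 4.0000; -0.5000 1.0000]
S = R + BᵀPB = [3 0; 0 1/2] + [17.0000 3.0000; 3.0000 2.0000] = [20.0000 3.0000; 3.0000 2.5000]
BᵀPA = [5.5000 3.5000; -0.5000 1.5000]
K = S⁻¹·BᵀPA = [0.3720 0.1037; -0.6463 0.4756]
A−BK = [-0.9634 0.2561; -0.8049 0.3659]
AᵀP(A−BK) = [0.8811 -0.0823; -0.0823 0.1738]
P' = Q + AᵀP(A−BK) = [18.8811 -6.0823; -6.0823 4.1738]
tr(P') = 23.0549

23.0549


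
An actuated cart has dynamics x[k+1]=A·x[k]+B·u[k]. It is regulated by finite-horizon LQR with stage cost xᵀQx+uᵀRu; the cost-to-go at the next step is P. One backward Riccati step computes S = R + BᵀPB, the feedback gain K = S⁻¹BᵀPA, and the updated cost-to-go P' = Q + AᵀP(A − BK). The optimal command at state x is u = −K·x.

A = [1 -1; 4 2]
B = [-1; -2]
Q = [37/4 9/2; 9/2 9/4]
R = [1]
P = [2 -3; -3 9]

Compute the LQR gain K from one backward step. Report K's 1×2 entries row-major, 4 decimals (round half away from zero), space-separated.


-2.0741 -1.2593

BᵀP = [4.0000 -15.0000]
S = R + BᵀPB = [1] + [26.0000] = [27.0000]
BᵀPA = [-56.0000 -34.0000]
K = S⁻¹·BᵀPA = [-2.0741 -1.2593]
A−BK = [-1.0741 -2.2593; -0.1481 -0.5185]
AᵀP(A−BK) = [5.8519 5.4815; 5.4815 7.1852]
P' = Q + AᵀP(A−BK) = [15.1019 9.9815; 9.9815 9.4352]
tr(P') = 24.5370


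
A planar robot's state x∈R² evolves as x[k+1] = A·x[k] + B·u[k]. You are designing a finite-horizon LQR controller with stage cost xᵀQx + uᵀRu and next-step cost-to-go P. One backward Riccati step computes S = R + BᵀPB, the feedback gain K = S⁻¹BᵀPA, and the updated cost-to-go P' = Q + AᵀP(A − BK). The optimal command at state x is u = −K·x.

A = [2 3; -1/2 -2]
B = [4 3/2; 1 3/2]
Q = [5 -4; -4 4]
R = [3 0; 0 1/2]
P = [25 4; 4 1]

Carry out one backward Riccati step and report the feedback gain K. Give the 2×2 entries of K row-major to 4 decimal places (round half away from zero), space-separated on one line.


0.3996 0.7031 0.1393 -0.1572

BᵀP = [104.0000 17.0000; 43.5000 7.5000]
S = R + BᵀPB = [3 0; 0 1/2] + [433.0000 181.5000; 181.5000 76.5000] = [436.0000 181.5000; 181.5000 77.0000]
BᵀPA = [199.5000 278.0000; 83.2500 115.5000]
K = S⁻¹·BᵀPA = [0.3996 0.7031; 0.1393 -0.1572]
A−BK = [0.1927 0.4236; -1.1086 -2.4672]
AᵀP(A−BK) = [0.9370 1.8275; 1.8275 3.7074]
P' = Q + AᵀP(A−BK) = [5.9370 -2.1725; -2.1725 7.7074]
tr(P') = 13.6444


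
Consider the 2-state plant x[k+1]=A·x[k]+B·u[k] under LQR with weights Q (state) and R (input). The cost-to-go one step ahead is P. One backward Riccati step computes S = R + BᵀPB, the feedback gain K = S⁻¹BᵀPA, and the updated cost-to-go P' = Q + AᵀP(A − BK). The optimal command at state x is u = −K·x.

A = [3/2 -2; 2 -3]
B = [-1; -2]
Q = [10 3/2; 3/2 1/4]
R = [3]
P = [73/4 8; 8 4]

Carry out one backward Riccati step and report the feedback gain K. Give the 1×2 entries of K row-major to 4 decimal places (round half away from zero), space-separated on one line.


BᵀP = [-34.2500 -16.0000]
S = R + BᵀPB = [3] + [66.2500] = [69.2500]
BᵀPA = [-83.3750 116.5000]
K = S⁻¹·BᵀPA = [-1.2040 1.6823]
A−BK = [0.2960 -0.3177; -0.4079 0.3646]
AᵀP(A−BK) = [4.6814 -6.4874; -6.4874 9.0108]
P' = Q + AᵀP(A−BK) = [14.6814 -4.9874; -4.9874 9.2608]
tr(P') = 23.9422

-1.2040 1.6823


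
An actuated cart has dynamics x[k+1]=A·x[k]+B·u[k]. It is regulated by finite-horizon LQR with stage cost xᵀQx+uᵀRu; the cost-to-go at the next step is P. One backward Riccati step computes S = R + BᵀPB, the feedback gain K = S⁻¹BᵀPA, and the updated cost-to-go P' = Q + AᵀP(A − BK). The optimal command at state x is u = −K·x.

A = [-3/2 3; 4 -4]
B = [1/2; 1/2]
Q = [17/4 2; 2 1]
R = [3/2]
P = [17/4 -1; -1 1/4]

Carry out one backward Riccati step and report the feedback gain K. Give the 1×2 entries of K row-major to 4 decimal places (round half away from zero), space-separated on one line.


BᵀP = [1.6250 -0.3750]
S = R + BᵀPB = [3/2] + [0.6250] = [2.1250]
BᵀPA = [-3.9375 6.3750]
K = S⁻¹·BᵀPA = [-1.8529 3.0000]
A−BK = [-0.5735 1.5000; 4.9265 -5.5000]
AᵀP(A−BK) = [18.2665 -29.3125; -29.3125 47.1250]
P' = Q + AᵀP(A−BK) = [22.5165 -27.3125; -27.3125 48.1250]
tr(P') = 70.6415

-1.8529 3.0000


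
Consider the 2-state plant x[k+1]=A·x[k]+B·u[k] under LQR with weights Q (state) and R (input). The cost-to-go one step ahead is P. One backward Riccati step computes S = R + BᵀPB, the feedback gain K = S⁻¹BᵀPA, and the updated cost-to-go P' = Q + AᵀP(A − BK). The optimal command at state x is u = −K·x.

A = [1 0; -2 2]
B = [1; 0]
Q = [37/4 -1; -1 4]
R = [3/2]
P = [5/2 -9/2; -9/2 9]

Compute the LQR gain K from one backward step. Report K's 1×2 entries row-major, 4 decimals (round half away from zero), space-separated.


2.8750 -2.2500

BᵀP = [2.5000 -4.5000]
S = R + BᵀPB = [3/2] + [2.5000] = [4.0000]
BᵀPA = [11.5000 -9.0000]
K = S⁻¹·BᵀPA = [2.8750 -2.2500]
A−BK = [-1.8750 2.2500; -2.0000 2.0000]
AᵀP(A−BK) = [23.4375 -19.1250; -19.1250 15.7500]
P' = Q + AᵀP(A−BK) = [32.6875 -20.1250; -20.1250 19.7500]
tr(P') = 52.4375


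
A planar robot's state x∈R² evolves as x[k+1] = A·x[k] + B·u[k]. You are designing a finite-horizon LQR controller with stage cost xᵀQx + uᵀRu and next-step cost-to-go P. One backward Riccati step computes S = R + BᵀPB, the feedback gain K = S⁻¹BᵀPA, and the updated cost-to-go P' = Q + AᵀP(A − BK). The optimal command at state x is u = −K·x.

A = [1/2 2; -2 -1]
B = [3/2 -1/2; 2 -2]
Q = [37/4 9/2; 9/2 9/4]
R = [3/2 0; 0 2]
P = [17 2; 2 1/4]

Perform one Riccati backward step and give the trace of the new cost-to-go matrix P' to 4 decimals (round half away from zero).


BᵀP = [29.5000 3.5000; -12.5000 -1.5000]
S = R + BᵀPB = [3/2 0; 0 2] + [51.2500 -21.7500; -21.7500 9.2500] = [52.7500 -21.7500; -21.7500 11.2500]
BᵀPA = [7.7500 55.5000; -3.2500 -23.5000]
K = S⁻¹·BᵀPA = [0.1371 0.9408; -0.0239 -0.2700]
A−BK = [0.2825 0.4538; -2.3219 -3.4216]
AᵀP(A−BK) = [0.1101 0.3313; 0.3313 1.6903]
P' = Q + AᵀP(A−BK) = [9.3601 4.8313; 4.8313 3.9403]
tr(P') = 13.3004

13.3004


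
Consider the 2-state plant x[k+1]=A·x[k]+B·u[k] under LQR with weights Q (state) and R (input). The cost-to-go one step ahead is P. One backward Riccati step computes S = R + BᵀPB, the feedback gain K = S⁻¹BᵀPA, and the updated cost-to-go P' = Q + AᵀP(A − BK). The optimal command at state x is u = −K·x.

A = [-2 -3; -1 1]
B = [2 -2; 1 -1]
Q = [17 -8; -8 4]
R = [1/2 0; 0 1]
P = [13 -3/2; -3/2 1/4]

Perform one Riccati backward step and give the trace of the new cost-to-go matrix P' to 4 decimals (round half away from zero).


BᵀP = [24.5000 -2.7500; -24.5000 2.7500]
S = R + BᵀPB = [1/2 0; 0 1] + [46.2500 -46.2500; -46.2500 46.2500] = [46.7500 -46.2500; -46.2500 47.2500]
BᵀPA = [-46.2500 -76.2500; 46.2500 76.2500]
K = S⁻¹·BᵀPA = [-0.6619 -1.0912; 0.3309 0.5456]
A−BK = [-0.0143 0.2737; -0.0072 2.6369]
AᵀP(A−BK) = [0.3309 0.5456; 0.5456 1.4401]
P' = Q + AᵀP(A−BK) = [17.3309 -7.4544; -7.4544 5.4401]
tr(P') = 22.7710

22.7710


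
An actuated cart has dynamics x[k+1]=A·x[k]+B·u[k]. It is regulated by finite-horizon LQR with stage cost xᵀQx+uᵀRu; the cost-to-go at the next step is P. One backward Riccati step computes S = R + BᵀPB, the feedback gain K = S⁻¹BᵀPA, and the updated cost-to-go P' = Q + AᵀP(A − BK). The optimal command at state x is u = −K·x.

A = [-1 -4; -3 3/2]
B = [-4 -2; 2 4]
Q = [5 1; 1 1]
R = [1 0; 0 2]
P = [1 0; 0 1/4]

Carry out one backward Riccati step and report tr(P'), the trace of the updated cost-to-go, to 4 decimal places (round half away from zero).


BᵀP = [-4.0000 0.5000; -2.0000 1.0000]
S = R + BᵀPB = [1 0; 0 2] + [17.0000 10.0000; 10.0000 8.0000] = [18.0000 10.0000; 10.0000 10.0000]
BᵀPA = [2.5000 16.7500; -1.0000 9.5000]
K = S⁻¹·BᵀPA = [0.4375 0.9063; -0.5375 0.0438]
A−BK = [-0.3250 -0.2875; -1.7250 -0.4875]
AᵀP(A−BK) = [1.6188 0.6531; 0.6531 0.9672]
P' = Q + AᵀP(A−BK) = [6.6188 1.6531; 1.6531 1.9672]
tr(P') = 8.5859

8.5859


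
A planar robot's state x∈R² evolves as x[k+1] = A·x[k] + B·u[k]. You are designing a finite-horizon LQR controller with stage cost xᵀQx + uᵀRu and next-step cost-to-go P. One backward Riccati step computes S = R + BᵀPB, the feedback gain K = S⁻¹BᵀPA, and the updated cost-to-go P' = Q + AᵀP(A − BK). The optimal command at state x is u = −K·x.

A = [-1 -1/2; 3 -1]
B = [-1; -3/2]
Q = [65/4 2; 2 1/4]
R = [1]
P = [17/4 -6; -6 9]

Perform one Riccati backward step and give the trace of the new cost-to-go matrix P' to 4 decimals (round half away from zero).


39.3021

BᵀP = [4.7500 -7.5000]
S = R + BᵀPB = [1] + [6.5000] = [7.5000]
BᵀPA = [-27.2500 5.1250]
K = S⁻¹·BᵀPA = [-3.6333 0.6833]
A−BK = [-4.6333 0.1833; -2.4500 0.0250]
AᵀP(A−BK) = [22.2417 -3.2542; -3.2542 0.5604]
P' = Q + AᵀP(A−BK) = [38.4917 -1.2542; -1.2542 0.8104]
tr(P') = 39.3021


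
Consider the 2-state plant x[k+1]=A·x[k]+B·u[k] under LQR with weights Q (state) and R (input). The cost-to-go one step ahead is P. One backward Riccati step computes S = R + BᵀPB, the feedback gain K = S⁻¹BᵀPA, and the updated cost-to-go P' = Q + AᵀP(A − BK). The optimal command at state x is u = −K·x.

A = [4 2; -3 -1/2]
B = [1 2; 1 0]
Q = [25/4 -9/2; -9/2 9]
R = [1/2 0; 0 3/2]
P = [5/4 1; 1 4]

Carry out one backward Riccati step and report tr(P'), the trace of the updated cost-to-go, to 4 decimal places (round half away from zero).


29.6068

BᵀP = [2.2500 5.0000; 2.5000 2.0000]
S = R + BᵀPB = [1/2 0; 0 3/2] + [7.2500 4.5000; 4.5000 5.0000] = [7.7500 4.5000; 4.5000 6.5000]
BᵀPA = [-6.0000 2.0000; 4.0000 4.0000]
K = S⁻¹·BᵀPA = [-1.8921 -0.1660; 1.9253 0.7303]
A−BK = [2.0415 0.7054; -1.1079 -0.3340]
AᵀP(A−BK) = [12.9461 4.0830; 4.0830 1.4108]
P' = Q + AᵀP(A−BK) = [19.1961 -0.4170; -0.4170 10.4108]
tr(P') = 29.6068


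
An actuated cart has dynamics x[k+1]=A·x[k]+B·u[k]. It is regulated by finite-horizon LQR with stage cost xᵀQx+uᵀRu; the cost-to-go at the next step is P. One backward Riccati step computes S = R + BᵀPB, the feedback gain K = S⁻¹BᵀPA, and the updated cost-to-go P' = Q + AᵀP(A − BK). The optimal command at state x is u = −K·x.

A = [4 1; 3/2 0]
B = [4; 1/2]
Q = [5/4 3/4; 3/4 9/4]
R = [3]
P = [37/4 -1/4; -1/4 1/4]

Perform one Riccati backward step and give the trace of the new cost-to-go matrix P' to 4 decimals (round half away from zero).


BᵀP = [36.8750 -0.8750]
S = R + BᵀPB = [3] + [147.0625] = [150.0625]
BᵀPA = [146.1875 36.8750]
K = S⁻¹·BᵀPA = [0.9742 0.2457]
A−BK = [0.1033 0.0171; 1.0129 -0.1229]
AᵀP(A−BK) = [3.1499 0.7022; 0.7022 0.1887]
P' = Q + AᵀP(A−BK) = [4.3999 1.4522; 1.4522 2.4387]
tr(P') = 6.8386

6.8386


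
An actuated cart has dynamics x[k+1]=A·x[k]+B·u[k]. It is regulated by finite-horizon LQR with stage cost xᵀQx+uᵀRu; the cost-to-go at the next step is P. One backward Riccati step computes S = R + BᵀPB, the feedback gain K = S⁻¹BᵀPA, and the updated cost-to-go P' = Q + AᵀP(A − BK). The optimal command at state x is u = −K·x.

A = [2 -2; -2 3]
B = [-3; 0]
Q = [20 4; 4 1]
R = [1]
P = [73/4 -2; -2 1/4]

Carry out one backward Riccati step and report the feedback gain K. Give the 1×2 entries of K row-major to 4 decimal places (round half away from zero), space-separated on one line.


-0.7352 0.7716

BᵀP = [-54.7500 6.0000]
S = R + BᵀPB = [1] + [164.2500] = [165.2500]
BᵀPA = [-121.5000 127.5000]
K = S⁻¹·BᵀPA = [-0.7352 0.7716]
A−BK = [-0.2057 0.3147; -2.0000 3.0000]
AᵀP(A−BK) = [0.6672 -0.7557; -0.7557 0.8763]
P' = Q + AᵀP(A−BK) = [20.6672 3.2443; 3.2443 1.8763]
tr(P') = 22.5435


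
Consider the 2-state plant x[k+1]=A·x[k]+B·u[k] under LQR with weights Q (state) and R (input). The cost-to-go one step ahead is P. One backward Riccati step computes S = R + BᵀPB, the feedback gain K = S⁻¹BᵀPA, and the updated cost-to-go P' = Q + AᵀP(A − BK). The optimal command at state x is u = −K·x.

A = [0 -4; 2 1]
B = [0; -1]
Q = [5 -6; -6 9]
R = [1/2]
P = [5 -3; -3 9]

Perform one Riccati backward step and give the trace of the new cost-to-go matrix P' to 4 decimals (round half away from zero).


BᵀP = [3.0000 -9.0000]
S = R + BᵀPB = [1/2] + [9.0000] = [9.5000]
BᵀPA = [-18.0000 -21.0000]
K = S⁻¹·BᵀPA = [-1.8947 -2.2105]
A−BK = [0.0000 -4.0000; 0.1053 -1.2105]
AᵀP(A−BK) = [1.8947 2.2105; 2.2105 66.5789]
P' = Q + AᵀP(A−BK) = [6.8947 -3.7895; -3.7895 75.5789]
tr(P') = 82.4737

82.4737
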